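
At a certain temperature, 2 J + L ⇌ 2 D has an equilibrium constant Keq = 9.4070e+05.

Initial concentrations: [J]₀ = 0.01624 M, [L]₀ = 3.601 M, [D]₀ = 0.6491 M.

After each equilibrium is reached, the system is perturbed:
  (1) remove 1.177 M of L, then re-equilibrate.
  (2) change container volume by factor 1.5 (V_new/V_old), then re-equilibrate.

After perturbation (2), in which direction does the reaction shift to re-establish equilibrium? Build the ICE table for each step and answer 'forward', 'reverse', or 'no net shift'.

Direction: reverse

Q₀ = 443.6 vs Keq = 9.4070e+05 ⇒ Q<K, forward
Step 1:
                    J           L           D
  I           0.01624       3.601      0.6491
  C          -0.01588   -0.007939     0.01588
  E        3.6170e-04       3.593       0.665
  solve Keq expr → x = 0.007939; check Q = 9.4070e+05
Then remove 1.177 M of L.
Step 2:
                    J           L           D
  I        3.6170e-04       2.416       0.665
  C        7.9334e-05  3.9667e-05 -7.9334e-05
  E        4.4103e-04       2.416      0.6649
  solve Keq expr → x = -3.9667e-05; check Q = 9.4070e+05
Then change container volume by factor 1.5 (V_new/V_old).
Step 3:
                    J           L           D
  I        2.9402e-04       1.611      0.4433
  C        6.6023e-05  3.3011e-05 -6.6023e-05
  E        3.6005e-04       1.611      0.4432
  solve Keq expr → x = -3.3011e-05; check Q = 9.4070e+05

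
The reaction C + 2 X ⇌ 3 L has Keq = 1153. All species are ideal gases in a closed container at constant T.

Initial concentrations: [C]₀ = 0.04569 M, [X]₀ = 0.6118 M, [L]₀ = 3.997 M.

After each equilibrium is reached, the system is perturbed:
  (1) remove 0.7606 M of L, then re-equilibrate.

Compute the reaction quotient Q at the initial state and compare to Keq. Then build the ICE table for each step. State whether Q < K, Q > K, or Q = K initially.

Q₀ = 3734 vs Keq = 1153 ⇒ Q>K, reverse
Step 1:
                   C          X          L
  I          0.04569     0.6118      3.997
  C            0.051      0.102     -0.153
  E          0.09669     0.7138      3.844
  solve Keq expr → x = -0.051; check Q = 1153
Then remove 0.7606 M of L.
Step 2:
                   C          X          L
  I          0.09669     0.7138      3.083
  C         -0.03116   -0.06233    0.09349
  E          0.06552     0.6515      3.177
  solve Keq expr → x = 0.03116; check Q = 1153

Q₀ = 3734; Q > K (proceeds reverse)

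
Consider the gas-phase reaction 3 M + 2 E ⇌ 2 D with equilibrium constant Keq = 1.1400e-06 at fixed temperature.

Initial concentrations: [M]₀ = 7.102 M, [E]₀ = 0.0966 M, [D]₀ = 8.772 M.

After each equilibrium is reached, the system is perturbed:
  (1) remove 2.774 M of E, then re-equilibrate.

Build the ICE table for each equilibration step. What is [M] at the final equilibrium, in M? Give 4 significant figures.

Q₀ = 23.02 vs Keq = 1.1400e-06 ⇒ Q>K, reverse
Step 1:
                    M           E           D
  init          7.102      0.0966       8.772
  Δ             12.06       8.043      -8.043
  eq            19.17       8.139      0.7292
  solve Keq expr → x = -4.021; check Q = 1.1400e-06
Then remove 2.774 M of E.
Step 2:
                    M           E           D
  init          19.17       5.365      0.7292
  Δ            0.3246      0.2164     -0.2164
  eq            19.49       5.582      0.5128
  solve Keq expr → x = -0.1082; check Q = 1.1400e-06

[M]_eq = 19.49 M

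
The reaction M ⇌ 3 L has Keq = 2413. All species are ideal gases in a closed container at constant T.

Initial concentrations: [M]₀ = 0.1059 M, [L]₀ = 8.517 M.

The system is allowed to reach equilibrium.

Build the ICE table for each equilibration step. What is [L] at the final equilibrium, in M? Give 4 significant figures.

Q₀ = 5834 vs Keq = 2413 ⇒ Q>K, reverse
Step 1:
                    M           L
  I            0.1059       8.517
  C            0.1192     -0.3577
  E            0.2251       8.159
  solve Keq expr → x = -0.1192; check Q = 2413

[L]_eq = 8.159 M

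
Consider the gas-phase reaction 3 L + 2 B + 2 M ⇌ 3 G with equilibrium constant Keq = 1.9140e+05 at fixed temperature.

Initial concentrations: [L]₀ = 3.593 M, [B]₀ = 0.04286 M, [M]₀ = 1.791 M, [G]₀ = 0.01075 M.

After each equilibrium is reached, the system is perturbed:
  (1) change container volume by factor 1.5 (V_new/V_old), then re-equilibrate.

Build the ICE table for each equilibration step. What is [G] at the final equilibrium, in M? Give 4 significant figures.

Q₀ = 4.5453e-06 vs Keq = 1.9140e+05 ⇒ Q<K, forward
Step 1:
                   L          B          M          G
  I            3.593    0.04286      1.791    0.01075
  C         -0.06428   -0.04286   -0.04286    0.06428
  E            3.529 4.0543e-06      1.748    0.07503
  solve Keq expr → x = 0.02143; check Q = 1.9140e+05
Then change container volume by factor 1.5 (V_new/V_old).
Step 2:
                   L          B          M          G
  I            2.352 2.7029e-06      1.165    0.05002
  C       5.0664e-06 3.3776e-06 3.3776e-06 -5.0664e-06
  E            2.352 6.0805e-06      1.165    0.05002
  solve Keq expr → x = -1.6888e-06; check Q = 1.9140e+05

[G]_eq = 0.05002 M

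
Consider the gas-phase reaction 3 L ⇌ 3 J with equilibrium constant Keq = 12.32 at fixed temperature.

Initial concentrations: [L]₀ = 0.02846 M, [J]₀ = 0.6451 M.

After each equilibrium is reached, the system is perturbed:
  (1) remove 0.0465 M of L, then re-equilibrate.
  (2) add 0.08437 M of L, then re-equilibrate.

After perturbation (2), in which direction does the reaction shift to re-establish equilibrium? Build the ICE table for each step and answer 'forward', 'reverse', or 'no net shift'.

Direction: forward

Q₀ = 1.1646e+04 vs Keq = 12.32 ⇒ Q>K, reverse
Step 1:
                  L         J
  I         0.02846    0.6451
  C          0.1751   -0.1751
  E          0.2035      0.47
  solve Keq expr → x = -0.05835; check Q = 12.32
Then remove 0.0465 M of L.
Step 2:
                  L         J
  I           0.157      0.47
  C         0.03245  -0.03245
  E          0.1895    0.4376
  solve Keq expr → x = -0.01082; check Q = 12.32
Then add 0.08437 M of L.
Step 3:
                  L         J
  I          0.2738    0.4376
  C        -0.05888   0.05888
  E           0.215    0.4965
  solve Keq expr → x = 0.01963; check Q = 12.32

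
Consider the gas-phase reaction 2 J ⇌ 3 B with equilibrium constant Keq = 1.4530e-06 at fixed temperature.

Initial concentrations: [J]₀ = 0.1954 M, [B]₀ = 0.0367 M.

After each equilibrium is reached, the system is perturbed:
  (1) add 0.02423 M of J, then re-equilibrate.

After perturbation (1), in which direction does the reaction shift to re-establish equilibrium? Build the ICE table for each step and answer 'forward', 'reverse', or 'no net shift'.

Direction: forward

Q₀ = 0.001295 vs Keq = 1.4530e-06 ⇒ Q>K, reverse
Step 1:
                    J           B
  init         0.1954      0.0367
  Δ           0.02174    -0.03261
  eq           0.2171    0.004092
  solve Keq expr → x = -0.01087; check Q = 1.4530e-06
Then add 0.02423 M of J.
Step 2:
                    J           B
  init         0.2414    0.004092
  Δ       -1.9773e-04  2.9660e-04
  eq           0.2412    0.004388
  solve Keq expr → x = 9.8867e-05; check Q = 1.4530e-06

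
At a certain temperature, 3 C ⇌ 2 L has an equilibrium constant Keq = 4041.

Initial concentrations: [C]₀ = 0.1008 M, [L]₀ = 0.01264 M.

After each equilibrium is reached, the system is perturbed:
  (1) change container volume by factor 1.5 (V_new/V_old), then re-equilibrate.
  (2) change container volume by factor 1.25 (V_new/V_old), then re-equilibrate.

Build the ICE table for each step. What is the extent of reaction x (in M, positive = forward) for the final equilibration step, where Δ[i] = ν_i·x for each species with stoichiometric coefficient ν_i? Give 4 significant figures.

x = -1.5705e-04 M

Q₀ = 0.156 vs Keq = 4041 ⇒ Q<K, forward
Step 1:
                   C          L
  init        0.1008    0.01264
  Δ         -0.08988    0.05992
  eq         0.01092    0.07256
  solve Keq expr → x = 0.02996; check Q = 4041
Then change container volume by factor 1.5 (V_new/V_old).
Step 2:
                   C          L
  init      0.007281    0.04837
  Δ       9.7859e-04 -6.5239e-04
  eq         0.00826    0.04772
  solve Keq expr → x = -3.2620e-04; check Q = 4041
Then change container volume by factor 1.25 (V_new/V_old).
Step 3:
                   C          L
  init      0.006608    0.03818
  Δ       4.7115e-04 -3.1410e-04
  eq        0.007079    0.03786
  solve Keq expr → x = -1.5705e-04; check Q = 4041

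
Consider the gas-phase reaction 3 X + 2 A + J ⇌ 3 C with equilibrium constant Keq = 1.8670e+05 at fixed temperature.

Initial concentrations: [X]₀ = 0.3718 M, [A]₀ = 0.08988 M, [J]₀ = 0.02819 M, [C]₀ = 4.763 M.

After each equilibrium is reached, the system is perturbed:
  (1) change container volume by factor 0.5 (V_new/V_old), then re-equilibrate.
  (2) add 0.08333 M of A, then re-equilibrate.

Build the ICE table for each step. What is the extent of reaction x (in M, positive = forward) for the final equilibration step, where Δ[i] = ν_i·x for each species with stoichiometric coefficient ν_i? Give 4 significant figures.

Q₀ = 9.2319e+06 vs Keq = 1.8670e+05 ⇒ Q>K, reverse
Step 1:
                  X         A         J         C
  Initial    0.3718   0.08988   0.02819     4.763
  Change     0.1658    0.1105   0.05525   -0.1658
  Equil      0.5376    0.2004   0.08344     4.597
  solve Keq expr → x = -0.05525; check Q = 1.8670e+05
Then change container volume by factor 0.5 (V_new/V_old).
Step 2:
                  X         A         J         C
  Initial     1.075    0.4008    0.1669     9.194
  Change    -0.2065   -0.1376  -0.06882    0.2065
  Equil      0.8687    0.2631   0.09806     9.401
  solve Keq expr → x = 0.06882; check Q = 1.8670e+05
Then add 0.08333 M of A.
Step 3:
                  X         A         J         C
  Initial    0.8687    0.3465   0.09806     9.401
  Change   -0.04739  -0.03159   -0.0158   0.04739
  Equil      0.8213    0.3149   0.08227     9.448
  solve Keq expr → x = 0.0158; check Q = 1.8670e+05

x = 0.0158 M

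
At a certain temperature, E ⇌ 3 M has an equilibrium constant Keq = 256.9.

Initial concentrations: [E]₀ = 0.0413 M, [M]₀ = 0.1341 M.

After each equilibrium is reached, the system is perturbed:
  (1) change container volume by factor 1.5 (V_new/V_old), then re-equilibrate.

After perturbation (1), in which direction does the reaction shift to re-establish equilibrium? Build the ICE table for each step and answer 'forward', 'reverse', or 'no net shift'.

Direction: forward

Q₀ = 0.05839 vs Keq = 256.9 ⇒ Q<K, forward
Step 1:
                   E          M
  I           0.0413     0.1341
  C         -0.04123     0.1237
  E       6.6694e-05     0.2578
  solve Keq expr → x = 0.04123; check Q = 256.9
Then change container volume by factor 1.5 (V_new/V_old).
Step 2:
                   E          M
  I       4.4462e-05     0.1719
  C       -2.4676e-05 7.4027e-05
  E       1.9787e-05     0.1719
  solve Keq expr → x = 2.4676e-05; check Q = 256.9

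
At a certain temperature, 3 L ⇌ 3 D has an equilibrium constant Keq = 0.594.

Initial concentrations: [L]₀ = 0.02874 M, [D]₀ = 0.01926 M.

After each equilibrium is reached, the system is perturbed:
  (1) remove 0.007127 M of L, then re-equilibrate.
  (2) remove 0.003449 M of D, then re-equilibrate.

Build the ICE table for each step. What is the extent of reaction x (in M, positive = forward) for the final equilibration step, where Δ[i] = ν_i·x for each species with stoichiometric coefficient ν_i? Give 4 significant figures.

Q₀ = 0.301 vs Keq = 0.594 ⇒ Q<K, forward
Step 1:
                    L           D
  Initial     0.02874     0.01926
  Change    -0.002662    0.002662
  Equil       0.02608     0.02192
  solve Keq expr → x = 8.8724e-04; check Q = 0.594
Then remove 0.007127 M of L.
Step 2:
                    L           D
  Initial     0.01895     0.02192
  Change     0.003255   -0.003255
  Equil       0.02221     0.01867
  solve Keq expr → x = -0.001085; check Q = 0.594
Then remove 0.003449 M of D.
Step 3:
                    L           D
  Initial     0.02221     0.01522
  Change    -0.001874    0.001874
  Equil       0.02033     0.01709
  solve Keq expr → x = 6.2461e-04; check Q = 0.594

x = 6.2461e-04 M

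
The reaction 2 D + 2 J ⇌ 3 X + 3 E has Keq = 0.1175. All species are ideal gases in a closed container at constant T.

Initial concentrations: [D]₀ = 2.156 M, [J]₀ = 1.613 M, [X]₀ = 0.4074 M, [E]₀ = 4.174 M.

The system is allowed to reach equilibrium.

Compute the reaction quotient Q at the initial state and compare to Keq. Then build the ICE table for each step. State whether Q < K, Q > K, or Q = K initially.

Q₀ = 0.4066 vs Keq = 0.1175 ⇒ Q>K, reverse
Step 1:
                  D         J         X         E
  I           2.156     1.613    0.4074     4.174
  C         0.07665   0.07665    -0.115    -0.115
  E           2.233      1.69    0.2924     4.059
  solve Keq expr → x = -0.03833; check Q = 0.1175

Q₀ = 0.4066; Q > K (proceeds reverse)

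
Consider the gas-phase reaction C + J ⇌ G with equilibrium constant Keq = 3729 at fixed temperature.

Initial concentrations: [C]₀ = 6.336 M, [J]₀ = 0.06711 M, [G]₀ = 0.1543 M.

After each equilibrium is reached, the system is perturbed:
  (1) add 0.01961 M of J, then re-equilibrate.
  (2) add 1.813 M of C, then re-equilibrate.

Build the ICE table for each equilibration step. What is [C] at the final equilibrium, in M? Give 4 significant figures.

[C]_eq = 8.062 M

Q₀ = 0.3629 vs Keq = 3729 ⇒ Q<K, forward
Step 1:
                  C         J         G
  I           6.336   0.06711    0.1543
  C         -0.0671   -0.0671    0.0671
  E           6.269 9.4710e-06    0.2214
  solve Keq expr → x = 0.0671; check Q = 3729
Then add 0.01961 M of J.
Step 2:
                  C         J         G
  I           6.269   0.01962    0.2214
  C        -0.01961  -0.01961   0.01961
  E           6.249 1.0342e-05     0.241
  solve Keq expr → x = 0.01961; check Q = 3729
Then add 1.813 M of C.
Step 3:
                  C         J         G
  I           8.062 1.0342e-05     0.241
  C       -2.3256e-06 -2.3256e-06 2.3256e-06
  E           8.062 8.0166e-06     0.241
  solve Keq expr → x = 2.3256e-06; check Q = 3729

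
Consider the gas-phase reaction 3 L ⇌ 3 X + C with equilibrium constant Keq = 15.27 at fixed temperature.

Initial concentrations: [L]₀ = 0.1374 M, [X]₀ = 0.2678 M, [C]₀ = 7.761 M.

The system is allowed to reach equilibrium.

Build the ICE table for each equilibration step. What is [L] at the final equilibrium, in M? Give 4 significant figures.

[L]_eq = 0.1798 M

Q₀ = 57.46 vs Keq = 15.27 ⇒ Q>K, reverse
Step 1:
                  L         X         C
  Initial    0.1374    0.2678     7.761
  Change    0.04238  -0.04238  -0.01413
  Equil      0.1798    0.2254     7.747
  solve Keq expr → x = -0.01413; check Q = 15.27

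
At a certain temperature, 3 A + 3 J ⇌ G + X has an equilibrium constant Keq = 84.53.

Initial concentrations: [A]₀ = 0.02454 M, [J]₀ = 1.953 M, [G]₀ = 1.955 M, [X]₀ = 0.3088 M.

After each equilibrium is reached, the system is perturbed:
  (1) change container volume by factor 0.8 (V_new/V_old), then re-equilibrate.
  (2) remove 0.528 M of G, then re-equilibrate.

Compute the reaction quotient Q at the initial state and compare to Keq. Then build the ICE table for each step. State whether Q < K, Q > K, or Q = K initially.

Q₀ = 5484; Q > K (proceeds reverse)

Q₀ = 5484 vs Keq = 84.53 ⇒ Q>K, reverse
Step 1:
                   A          J          G          X
  Initial    0.02454      1.953      1.955     0.3088
  Change       0.068      0.068   -0.02267   -0.02267
  Equil      0.09254      2.021      1.932     0.2861
  solve Keq expr → x = -0.02267; check Q = 84.53
Then change container volume by factor 0.8 (V_new/V_old).
Step 2:
                   A          J          G          X
  Initial     0.1157      2.526      2.415     0.3577
  Change    -0.02795   -0.02795   0.009315   0.009315
  Equil      0.08772      2.498      2.425      0.367
  solve Keq expr → x = 0.009315; check Q = 84.53
Then remove 0.528 M of G.
Step 3:
                   A          J          G          X
  Initial    0.08772      2.498      1.897      0.367
  Change   -0.006495  -0.006495   0.002165   0.002165
  Equil      0.08123      2.492      1.899     0.3691
  solve Keq expr → x = 0.002165; check Q = 84.53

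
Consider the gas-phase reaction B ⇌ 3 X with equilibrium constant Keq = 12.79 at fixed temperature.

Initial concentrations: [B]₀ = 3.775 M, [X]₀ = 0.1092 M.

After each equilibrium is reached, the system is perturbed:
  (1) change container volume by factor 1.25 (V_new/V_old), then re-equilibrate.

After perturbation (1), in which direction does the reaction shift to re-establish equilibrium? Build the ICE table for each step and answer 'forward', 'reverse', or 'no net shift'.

Q₀ = 3.4495e-04 vs Keq = 12.79 ⇒ Q<K, forward
Step 1:
                    B           X
  Initial       3.775      0.1092
  Change       -1.052       3.156
  Equil         2.723       3.266
  solve Keq expr → x = 1.052; check Q = 12.79
Then change container volume by factor 1.25 (V_new/V_old).
Step 2:
                    B           X
  Initial       2.178       2.612
  Change      -0.1207       0.362
  Equil         2.058       2.974
  solve Keq expr → x = 0.1207; check Q = 12.79

Direction: forward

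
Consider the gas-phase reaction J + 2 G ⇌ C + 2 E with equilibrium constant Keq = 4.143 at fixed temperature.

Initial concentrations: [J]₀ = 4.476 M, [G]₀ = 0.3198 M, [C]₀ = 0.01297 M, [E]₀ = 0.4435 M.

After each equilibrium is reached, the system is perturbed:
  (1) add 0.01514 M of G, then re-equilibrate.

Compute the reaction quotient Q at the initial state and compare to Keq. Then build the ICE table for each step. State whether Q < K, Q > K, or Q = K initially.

Q₀ = 0.005573 vs Keq = 4.143 ⇒ Q<K, forward
Step 1:
                  J         G         C         E
  I           4.476    0.3198   0.01297    0.4435
  C         -0.1288   -0.2576    0.1288    0.2576
  E           4.347    0.0622    0.1418    0.7011
  solve Keq expr → x = 0.1288; check Q = 4.143
Then add 0.01514 M of G.
Step 2:
                  J         G         C         E
  I           4.347   0.07734    0.1418    0.7011
  C       -0.006293  -0.01259  0.006293   0.01259
  E           4.341   0.06476    0.1481    0.7137
  solve Keq expr → x = 0.006293; check Q = 4.143

Q₀ = 0.005573; Q < K (proceeds forward)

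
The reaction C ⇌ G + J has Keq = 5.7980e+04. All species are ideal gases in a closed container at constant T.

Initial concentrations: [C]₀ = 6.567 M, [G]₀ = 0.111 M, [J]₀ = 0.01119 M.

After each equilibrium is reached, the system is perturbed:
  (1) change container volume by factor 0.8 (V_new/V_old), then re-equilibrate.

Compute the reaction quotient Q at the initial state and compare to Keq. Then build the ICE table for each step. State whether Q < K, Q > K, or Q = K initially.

Q₀ = 1.8914e-04; Q < K (proceeds forward)

Q₀ = 1.8914e-04 vs Keq = 5.7980e+04 ⇒ Q<K, forward
Step 1:
                  C         G         J
  init        6.567     0.111   0.01119
  Δ          -6.566     6.566     6.566
  eq      7.5749e-04     6.677     6.577
  solve Keq expr → x = 6.566; check Q = 5.7980e+04
Then change container volume by factor 0.8 (V_new/V_old).
Step 2:
                  C         G         J
  init    9.4686e-04     8.347     8.222
  Δ       2.3665e-04 -2.3665e-04 -2.3665e-04
  eq       0.001184     8.346     8.222
  solve Keq expr → x = -2.3665e-04; check Q = 5.7980e+04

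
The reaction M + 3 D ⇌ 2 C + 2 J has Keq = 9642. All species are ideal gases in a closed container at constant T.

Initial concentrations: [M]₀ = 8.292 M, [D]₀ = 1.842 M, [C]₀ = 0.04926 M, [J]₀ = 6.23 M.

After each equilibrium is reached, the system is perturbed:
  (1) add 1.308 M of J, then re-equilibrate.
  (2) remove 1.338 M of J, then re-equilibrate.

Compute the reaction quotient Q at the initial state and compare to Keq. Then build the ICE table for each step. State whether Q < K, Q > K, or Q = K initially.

Q₀ = 0.001817 vs Keq = 9642 ⇒ Q<K, forward
Step 1:
                   M          D          C          J
  I            8.292      1.842    0.04926       6.23
  C          -0.5799      -1.74       1.16       1.16
  E            7.712     0.1024      1.209       7.39
  solve Keq expr → x = 0.5799; check Q = 9642
Then add 1.308 M of J.
Step 2:
                   M          D          C          J
  I            7.712     0.1024      1.209      8.698
  C         0.003732     0.0112  -0.007465  -0.007465
  E            7.716     0.1136      1.202       8.69
  solve Keq expr → x = -0.003732; check Q = 9642
Then remove 1.338 M of J.
Step 3:
                   M          D          C          J
  I            7.716     0.1136      1.202      7.352
  C        -0.003821   -0.01146   0.007642   0.007642
  E            7.712     0.1021      1.209       7.36
  solve Keq expr → x = 0.003821; check Q = 9642

Q₀ = 0.001817; Q < K (proceeds forward)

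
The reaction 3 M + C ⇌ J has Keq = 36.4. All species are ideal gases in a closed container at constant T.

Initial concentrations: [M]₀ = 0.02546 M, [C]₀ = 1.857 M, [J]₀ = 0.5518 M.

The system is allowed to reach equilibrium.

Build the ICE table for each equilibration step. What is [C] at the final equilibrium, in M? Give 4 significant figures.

Q₀ = 1.8005e+04 vs Keq = 36.4 ⇒ Q>K, reverse
Step 1:
                   M          C          J
  init       0.02546      1.857     0.5518
  Δ            0.167    0.05566   -0.05566
  eq          0.1924      1.913     0.4961
  solve Keq expr → x = -0.05566; check Q = 36.4

[C]_eq = 1.913 M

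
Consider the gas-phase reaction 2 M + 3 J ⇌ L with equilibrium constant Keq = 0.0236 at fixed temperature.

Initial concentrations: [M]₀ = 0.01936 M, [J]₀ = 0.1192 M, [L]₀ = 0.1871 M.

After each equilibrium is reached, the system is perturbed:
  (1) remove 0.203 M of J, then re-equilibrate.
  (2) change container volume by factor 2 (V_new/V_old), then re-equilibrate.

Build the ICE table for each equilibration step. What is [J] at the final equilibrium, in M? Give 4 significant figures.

[J]_eq = 0.2387 M

Q₀ = 2.9474e+05 vs Keq = 0.0236 ⇒ Q>K, reverse
Step 1:
                  M         J         L
  init      0.01936    0.1192    0.1871
  Δ           0.372    0.5579    -0.186
  eq         0.3913    0.6771  0.001122
  solve Keq expr → x = -0.186; check Q = 0.0236
Then remove 0.203 M of J.
Step 2:
                  M         J         L
  init       0.3913    0.4741  0.001122
  Δ        0.001457  0.002186 -7.2854e-04
  eq         0.3928    0.4763 3.9345e-04
  solve Keq expr → x = -7.2854e-04; check Q = 0.0236
Then change container volume by factor 2 (V_new/V_old).
Step 3:
                  M         J         L
  init       0.1964    0.2382 1.9673e-04
  Δ       3.6860e-04 5.5289e-04 -1.8430e-04
  eq         0.1968    0.2387 1.2428e-05
  solve Keq expr → x = -1.8430e-04; check Q = 0.0236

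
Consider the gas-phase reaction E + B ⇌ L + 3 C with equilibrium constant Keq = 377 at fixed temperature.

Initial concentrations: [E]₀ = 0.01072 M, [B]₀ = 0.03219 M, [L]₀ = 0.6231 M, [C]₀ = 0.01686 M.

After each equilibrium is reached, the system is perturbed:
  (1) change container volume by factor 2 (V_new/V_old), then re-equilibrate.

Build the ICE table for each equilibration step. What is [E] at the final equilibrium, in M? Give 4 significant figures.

[E]_eq = 1.1524e-06 M

Q₀ = 0.008654 vs Keq = 377 ⇒ Q<K, forward
Step 1:
                  E         B         L         C
  I         0.01072   0.03219    0.6231   0.01686
  C        -0.01071  -0.01071   0.01071   0.03213
  E       9.2042e-06   0.02148    0.6338   0.04899
  solve Keq expr → x = 0.01071; check Q = 377
Then change container volume by factor 2 (V_new/V_old).
Step 2:
                  E         B         L         C
  I       4.6021e-06   0.01074    0.3169    0.0245
  C       -3.4497e-06 -3.4497e-06 3.4497e-06 1.0349e-05
  E       1.1524e-06   0.01074    0.3169   0.02451
  solve Keq expr → x = 3.4497e-06; check Q = 377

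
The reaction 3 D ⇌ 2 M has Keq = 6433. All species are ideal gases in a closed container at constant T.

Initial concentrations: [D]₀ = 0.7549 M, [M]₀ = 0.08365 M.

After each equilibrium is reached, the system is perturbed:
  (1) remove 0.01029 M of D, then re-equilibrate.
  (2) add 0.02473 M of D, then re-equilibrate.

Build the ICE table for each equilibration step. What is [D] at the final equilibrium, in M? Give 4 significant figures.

Q₀ = 0.01627 vs Keq = 6433 ⇒ Q<K, forward
Step 1:
                   D          M
  init        0.7549    0.08365
  Δ          -0.7183     0.4788
  eq         0.03664     0.5625
  solve Keq expr → x = 0.2394; check Q = 6433
Then remove 0.01029 M of D.
Step 2:
                   D          M
  init       0.02635     0.5625
  Δ             0.01  -0.006667
  eq         0.03635     0.5558
  solve Keq expr → x = -0.003333; check Q = 6433
Then add 0.02473 M of D.
Step 3:
                   D          M
  init       0.06108     0.5558
  Δ         -0.02403    0.01602
  eq         0.03704     0.5718
  solve Keq expr → x = 0.008012; check Q = 6433

[D]_eq = 0.03704 M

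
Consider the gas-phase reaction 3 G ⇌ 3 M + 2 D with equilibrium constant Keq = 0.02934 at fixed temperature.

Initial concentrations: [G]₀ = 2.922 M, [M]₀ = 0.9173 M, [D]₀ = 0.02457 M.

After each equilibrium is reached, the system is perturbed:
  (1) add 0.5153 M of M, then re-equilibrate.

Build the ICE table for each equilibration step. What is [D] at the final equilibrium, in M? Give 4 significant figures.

Q₀ = 1.8677e-05 vs Keq = 0.02934 ⇒ Q<K, forward
Step 1:
                    G           M           D
  I             2.922      0.9173     0.02457
  C           -0.5191      0.5191      0.3461
  E             2.403       1.436      0.3706
  solve Keq expr → x = 0.173; check Q = 0.02934
Then add 0.5153 M of M.
Step 2:
                    G           M           D
  I             2.403       1.952      0.3706
  C            0.1329     -0.1329    -0.08862
  E             2.536       1.819       0.282
  solve Keq expr → x = -0.04431; check Q = 0.02934

[D]_eq = 0.282 M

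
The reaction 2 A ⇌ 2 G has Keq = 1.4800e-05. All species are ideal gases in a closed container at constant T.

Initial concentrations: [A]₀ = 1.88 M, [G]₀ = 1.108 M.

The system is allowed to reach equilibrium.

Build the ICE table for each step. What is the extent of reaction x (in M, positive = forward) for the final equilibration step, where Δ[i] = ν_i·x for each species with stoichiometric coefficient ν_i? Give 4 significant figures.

x = -0.5483 M

Q₀ = 0.3473 vs Keq = 1.4800e-05 ⇒ Q>K, reverse
Step 1:
                    A           G
  Initial        1.88       1.108
  Change        1.097      -1.097
  Equil         2.977     0.01145
  solve Keq expr → x = -0.5483; check Q = 1.4800e-05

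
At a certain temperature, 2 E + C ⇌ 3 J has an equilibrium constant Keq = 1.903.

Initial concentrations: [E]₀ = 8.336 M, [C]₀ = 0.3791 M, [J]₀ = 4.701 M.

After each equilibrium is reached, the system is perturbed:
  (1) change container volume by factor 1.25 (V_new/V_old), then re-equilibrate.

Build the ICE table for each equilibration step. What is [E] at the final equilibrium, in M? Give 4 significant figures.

Q₀ = 3.944 vs Keq = 1.903 ⇒ Q>K, reverse
Step 1:
                    E           C           J
  I             8.336      0.3791       4.701
  C            0.3102      0.1551     -0.4653
  E             8.646      0.5342       4.236
  solve Keq expr → x = -0.1551; check Q = 1.903
Then change container volume by factor 1.25 (V_new/V_old).
Step 2:
                    E           C           J
  I             6.917      0.4274       3.389
  C                 0           0           0
  E             6.917      0.4274       3.389
  solve Keq expr → x = 0; check Q = 1.903

[E]_eq = 6.917 M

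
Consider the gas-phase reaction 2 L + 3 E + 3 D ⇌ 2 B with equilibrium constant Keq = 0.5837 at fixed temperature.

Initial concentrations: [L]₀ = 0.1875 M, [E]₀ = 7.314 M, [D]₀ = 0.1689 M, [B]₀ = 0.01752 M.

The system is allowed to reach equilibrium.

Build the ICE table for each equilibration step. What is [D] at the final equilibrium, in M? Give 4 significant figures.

[D]_eq = 0.09836 M

Q₀ = 0.004631 vs Keq = 0.5837 ⇒ Q<K, forward
Step 1:
                   L          E          D          B
  I           0.1875      7.314     0.1689    0.01752
  C         -0.04702   -0.07054   -0.07054    0.04702
  E           0.1405      7.243    0.09836    0.06454
  solve Keq expr → x = 0.02351; check Q = 0.5837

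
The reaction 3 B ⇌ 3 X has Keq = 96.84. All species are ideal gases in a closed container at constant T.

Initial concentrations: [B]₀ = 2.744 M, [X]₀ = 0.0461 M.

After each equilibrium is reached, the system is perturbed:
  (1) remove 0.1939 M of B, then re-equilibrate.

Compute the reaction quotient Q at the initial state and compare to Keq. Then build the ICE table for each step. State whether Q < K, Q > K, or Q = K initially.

Q₀ = 4.7419e-06 vs Keq = 96.84 ⇒ Q<K, forward
Step 1:
                  B         X
  I           2.744    0.0461
  C          -2.245     2.245
  E          0.4989     2.291
  solve Keq expr → x = 0.7484; check Q = 96.84
Then remove 0.1939 M of B.
Step 2:
                  B         X
  I           0.305     2.291
  C          0.1592   -0.1592
  E          0.4643     2.132
  solve Keq expr → x = -0.05308; check Q = 96.84

Q₀ = 4.7419e-06; Q < K (proceeds forward)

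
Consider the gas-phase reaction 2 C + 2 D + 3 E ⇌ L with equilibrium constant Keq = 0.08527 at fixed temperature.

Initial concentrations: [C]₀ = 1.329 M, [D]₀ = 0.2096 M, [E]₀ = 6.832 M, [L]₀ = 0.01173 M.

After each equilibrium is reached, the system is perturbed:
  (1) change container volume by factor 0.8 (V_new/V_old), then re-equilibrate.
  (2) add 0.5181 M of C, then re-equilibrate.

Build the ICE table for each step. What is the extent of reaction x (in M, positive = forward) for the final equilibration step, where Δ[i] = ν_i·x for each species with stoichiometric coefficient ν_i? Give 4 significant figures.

Q₀ = 4.7405e-04 vs Keq = 0.08527 ⇒ Q<K, forward
Step 1:
                   C          D          E          L
  I            1.329     0.2096      6.832    0.01173
  C          -0.1577    -0.1577    -0.2365    0.07883
  E            1.171    0.05194      6.596    0.09056
  solve Keq expr → x = 0.07883; check Q = 0.08527
Then change container volume by factor 0.8 (V_new/V_old).
Step 2:
                   C          D          E          L
  I            1.464    0.06493      8.244     0.1132
  C         -0.02866   -0.02866   -0.04298    0.01433
  E            1.436    0.03627      8.201     0.1275
  solve Keq expr → x = 0.01433; check Q = 0.08527
Then add 0.5181 M of C.
Step 3:
                   C          D          E          L
  I            1.954    0.03627      8.201     0.1275
  C        -0.008963  -0.008963   -0.01344   0.004481
  E            1.945    0.02731      8.188      0.132
  solve Keq expr → x = 0.004481; check Q = 0.08527

x = 0.004481 M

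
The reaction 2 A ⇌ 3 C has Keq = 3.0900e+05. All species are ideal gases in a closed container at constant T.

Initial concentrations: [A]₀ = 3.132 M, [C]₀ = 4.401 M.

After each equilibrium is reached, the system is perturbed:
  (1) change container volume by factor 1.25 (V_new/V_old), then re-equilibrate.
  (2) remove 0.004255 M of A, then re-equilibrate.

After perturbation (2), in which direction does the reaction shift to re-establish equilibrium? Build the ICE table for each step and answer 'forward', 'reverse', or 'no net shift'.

Direction: reverse

Q₀ = 8.69 vs Keq = 3.0900e+05 ⇒ Q<K, forward
Step 1:
                   A          C
  I            3.132      4.401
  C           -3.083      4.625
  E          0.04878      9.026
  solve Keq expr → x = 1.542; check Q = 3.0900e+05
Then change container volume by factor 1.25 (V_new/V_old).
Step 2:
                   A          C
  I          0.03902      7.221
  C        -0.004076   0.006113
  E          0.03495      7.227
  solve Keq expr → x = 0.002038; check Q = 3.0900e+05
Then remove 0.004255 M of A.
Step 3:
                   A          C
  I          0.03069      7.227
  C         0.004209  -0.006314
  E           0.0349       7.22
  solve Keq expr → x = -0.002105; check Q = 3.0900e+05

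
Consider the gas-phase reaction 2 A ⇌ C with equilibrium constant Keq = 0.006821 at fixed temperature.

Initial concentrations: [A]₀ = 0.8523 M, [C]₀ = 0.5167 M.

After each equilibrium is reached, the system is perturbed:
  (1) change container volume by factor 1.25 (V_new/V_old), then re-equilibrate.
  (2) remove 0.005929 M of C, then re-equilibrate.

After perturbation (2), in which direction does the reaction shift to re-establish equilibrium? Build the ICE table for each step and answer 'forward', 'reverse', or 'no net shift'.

Direction: forward

Q₀ = 0.7113 vs Keq = 0.006821 ⇒ Q>K, reverse
Step 1:
                    A           C
  init         0.8523      0.5167
  Δ            0.9872     -0.4936
  eq             1.84     0.02308
  solve Keq expr → x = -0.4936; check Q = 0.006821
Then change container volume by factor 1.25 (V_new/V_old).
Step 2:
                    A           C
  init          1.472     0.01847
  Δ            0.0071    -0.00355
  eq            1.479     0.01492
  solve Keq expr → x = -0.00355; check Q = 0.006821
Then remove 0.005929 M of C.
Step 3:
                    A           C
  init          1.479    0.008986
  Δ           -0.0114      0.0057
  eq            1.467     0.01469
  solve Keq expr → x = 0.0057; check Q = 0.006821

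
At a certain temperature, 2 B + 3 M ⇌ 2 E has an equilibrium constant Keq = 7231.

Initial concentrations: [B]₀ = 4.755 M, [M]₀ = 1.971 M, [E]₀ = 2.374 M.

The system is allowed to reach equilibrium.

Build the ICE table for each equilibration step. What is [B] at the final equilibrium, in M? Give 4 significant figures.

Q₀ = 0.03255 vs Keq = 7231 ⇒ Q<K, forward
Step 1:
                    B           M           E
  init          4.755       1.971       2.374
  Δ            -1.278      -1.918       1.278
  eq            3.477     0.05344       3.652
  solve Keq expr → x = 0.6392; check Q = 7231

[B]_eq = 3.477 M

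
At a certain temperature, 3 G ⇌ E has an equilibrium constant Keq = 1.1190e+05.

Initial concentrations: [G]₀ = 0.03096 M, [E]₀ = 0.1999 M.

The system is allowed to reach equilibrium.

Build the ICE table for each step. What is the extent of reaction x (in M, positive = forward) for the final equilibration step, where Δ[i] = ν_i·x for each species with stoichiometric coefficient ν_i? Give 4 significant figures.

x = 0.006234 M

Q₀ = 6736 vs Keq = 1.1190e+05 ⇒ Q<K, forward
Step 1:
                  G         E
  Initial   0.03096    0.1999
  Change    -0.0187  0.006234
  Equil     0.01226    0.2061
  solve Keq expr → x = 0.006234; check Q = 1.1190e+05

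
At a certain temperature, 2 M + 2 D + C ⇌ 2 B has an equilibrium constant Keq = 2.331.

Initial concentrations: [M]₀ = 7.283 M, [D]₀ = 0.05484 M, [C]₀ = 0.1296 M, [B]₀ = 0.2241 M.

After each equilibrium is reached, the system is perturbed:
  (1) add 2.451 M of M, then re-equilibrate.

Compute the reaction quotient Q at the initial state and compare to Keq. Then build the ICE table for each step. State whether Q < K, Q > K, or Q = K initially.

Q₀ = 2.429; Q > K (proceeds reverse)

Q₀ = 2.429 vs Keq = 2.331 ⇒ Q>K, reverse
Step 1:
                   M          D          C          B
  init         7.283    0.05484     0.1296     0.2241
  Δ       8.3766e-04 8.3766e-04 4.1883e-04 -8.3766e-04
  eq           7.284    0.05568       0.13     0.2233
  solve Keq expr → x = -4.1883e-04; check Q = 2.331
Then add 2.451 M of M.
Step 2:
                   M          D          C          B
  init         9.735    0.05568       0.13     0.2233
  Δ         -0.01097   -0.01097  -0.005485    0.01097
  eq           9.724    0.04471     0.1245     0.2342
  solve Keq expr → x = 0.005485; check Q = 2.331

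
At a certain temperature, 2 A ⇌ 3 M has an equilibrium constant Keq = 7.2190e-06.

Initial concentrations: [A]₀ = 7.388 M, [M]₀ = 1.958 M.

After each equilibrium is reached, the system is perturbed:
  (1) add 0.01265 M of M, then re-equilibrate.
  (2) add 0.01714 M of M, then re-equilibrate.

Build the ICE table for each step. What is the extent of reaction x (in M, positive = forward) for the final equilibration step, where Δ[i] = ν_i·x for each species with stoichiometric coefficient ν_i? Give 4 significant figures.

Q₀ = 0.1375 vs Keq = 7.2190e-06 ⇒ Q>K, reverse
Step 1:
                  A         M
  init        7.388     1.958
  Δ           1.251    -1.877
  eq          8.639   0.08137
  solve Keq expr → x = -0.6255; check Q = 7.2190e-06
Then add 0.01265 M of M.
Step 2:
                  A         M
  init        8.639   0.09402
  Δ        0.008398   -0.0126
  eq          8.647   0.08142
  solve Keq expr → x = -0.004199; check Q = 7.2190e-06
Then add 0.01714 M of M.
Step 3:
                  A         M
  init        8.647   0.09856
  Δ         0.01138  -0.01707
  eq          8.659    0.0815
  solve Keq expr → x = -0.00569; check Q = 7.2190e-06

x = -0.00569 M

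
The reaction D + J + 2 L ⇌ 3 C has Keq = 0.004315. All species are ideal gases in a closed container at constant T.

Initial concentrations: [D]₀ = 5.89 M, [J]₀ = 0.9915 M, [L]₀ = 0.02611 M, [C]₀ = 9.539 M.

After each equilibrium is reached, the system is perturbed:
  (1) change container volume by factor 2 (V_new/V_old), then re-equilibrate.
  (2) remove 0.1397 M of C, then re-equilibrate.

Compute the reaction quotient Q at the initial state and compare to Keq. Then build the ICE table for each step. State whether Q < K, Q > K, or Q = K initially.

Q₀ = 2.1802e+05; Q > K (proceeds reverse)

Q₀ = 2.1802e+05 vs Keq = 0.004315 ⇒ Q>K, reverse
Step 1:
                  D         J         L         C
  Initial      5.89    0.9915   0.02611     9.539
  Change      2.658     2.658     5.315    -7.973
  Equil       8.548     3.649     5.341     1.566
  solve Keq expr → x = -2.658; check Q = 0.004315
Then change container volume by factor 2 (V_new/V_old).
Step 2:
                  D         J         L         C
  Initial     4.274     1.825     2.671     0.783
  Change     0.0465    0.0465   0.09301   -0.1395
  Equil        4.32     1.871     2.764    0.6435
  solve Keq expr → x = -0.0465; check Q = 0.004315
Then remove 0.1397 M of C.
Step 3:
                  D         J         L         C
  Initial      4.32     1.871     2.764    0.5038
  Change   -0.04022  -0.04022  -0.08043    0.1207
  Equil        4.28     1.831     2.683    0.6244
  solve Keq expr → x = 0.04022; check Q = 0.004315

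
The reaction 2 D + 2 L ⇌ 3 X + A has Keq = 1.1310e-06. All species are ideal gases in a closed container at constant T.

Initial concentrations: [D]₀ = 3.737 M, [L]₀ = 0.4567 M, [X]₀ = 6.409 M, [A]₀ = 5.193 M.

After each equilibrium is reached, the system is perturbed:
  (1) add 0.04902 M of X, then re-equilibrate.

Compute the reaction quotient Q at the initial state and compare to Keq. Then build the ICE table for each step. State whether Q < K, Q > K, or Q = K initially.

Q₀ = 469.3; Q > K (proceeds reverse)

Q₀ = 469.3 vs Keq = 1.1310e-06 ⇒ Q>K, reverse
Step 1:
                    D           L           X           A
  I             3.737      0.4567       6.409       5.193
  C             4.219       4.219      -6.329       -2.11
  E             7.956       4.676     0.07978       3.083
  solve Keq expr → x = -2.11; check Q = 1.1310e-06
Then add 0.04902 M of X.
Step 2:
                    D           L           X           A
  I             7.956       4.676      0.1288       3.083
  C            0.0322      0.0322     -0.0483     -0.0161
  E             7.989       4.708      0.0805       3.067
  solve Keq expr → x = -0.0161; check Q = 1.1310e-06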